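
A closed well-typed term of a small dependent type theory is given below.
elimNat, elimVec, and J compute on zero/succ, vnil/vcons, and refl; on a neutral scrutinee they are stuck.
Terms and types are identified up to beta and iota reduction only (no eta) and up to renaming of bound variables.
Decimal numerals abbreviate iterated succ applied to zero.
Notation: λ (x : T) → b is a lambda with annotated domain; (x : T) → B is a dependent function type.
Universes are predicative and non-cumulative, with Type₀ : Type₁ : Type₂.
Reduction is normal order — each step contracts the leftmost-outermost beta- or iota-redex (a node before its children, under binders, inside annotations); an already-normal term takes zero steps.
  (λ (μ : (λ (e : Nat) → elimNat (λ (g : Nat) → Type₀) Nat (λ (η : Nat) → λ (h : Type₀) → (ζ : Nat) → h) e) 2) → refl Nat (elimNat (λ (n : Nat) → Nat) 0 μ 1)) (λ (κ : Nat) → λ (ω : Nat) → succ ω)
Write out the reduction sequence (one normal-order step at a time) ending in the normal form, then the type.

normal-order reduction:
  (λ (μ : (λ (e : Nat) → elimNat (λ (g : Nat) → Type₀) Nat (λ (η : Nat) → λ (h : Type₀) → (ζ : Nat) → h) e) 2) → refl Nat (elimNat (λ (n : Nat) → Nat) 0 μ 1)) (λ (κ : Nat) → λ (ω : Nat) → succ ω)
  ~> refl Nat (elimNat (λ (μ : Nat) → Nat) 0 (λ (e : Nat) → λ (g : Nat) → succ g) 1)
  ~> refl Nat ((λ (μ : Nat) → λ (e : Nat) → succ e) 0 (elimNat (λ (g : Nat) → Nat) 0 (λ (η : Nat) → λ (h : Nat) → succ h) 0))
  ~> refl Nat ((λ (μ : Nat) → succ μ) (elimNat (λ (e : Nat) → Nat) 0 (λ (g : Nat) → λ (η : Nat) → succ η) 0))
  ~> refl Nat (succ (elimNat (λ (μ : Nat) → Nat) 0 (λ (e : Nat) → λ (g : Nat) → succ g) 0))
  ~> refl Nat 1
type:
  Eq Nat 1 1


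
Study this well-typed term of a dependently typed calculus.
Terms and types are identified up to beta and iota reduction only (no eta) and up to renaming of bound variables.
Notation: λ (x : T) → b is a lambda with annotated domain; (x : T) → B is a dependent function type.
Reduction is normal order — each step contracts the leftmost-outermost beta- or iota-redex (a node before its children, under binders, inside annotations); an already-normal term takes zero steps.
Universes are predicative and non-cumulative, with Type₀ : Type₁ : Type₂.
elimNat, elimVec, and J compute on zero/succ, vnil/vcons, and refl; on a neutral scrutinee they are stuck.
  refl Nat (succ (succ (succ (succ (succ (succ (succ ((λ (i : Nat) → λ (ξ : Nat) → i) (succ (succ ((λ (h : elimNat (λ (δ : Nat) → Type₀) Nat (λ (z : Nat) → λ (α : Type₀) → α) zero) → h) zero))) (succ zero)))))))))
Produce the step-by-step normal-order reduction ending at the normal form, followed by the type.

reduction (normal order):
  refl Nat (succ (succ (succ (succ (succ (succ (succ ((λ (i : Nat) → λ (ξ : Nat) → i) (succ (succ ((λ (h : elimNat (λ (δ : Nat) → Type₀) Nat (λ (z : Nat) → λ (α : Type₀) → α) zero) → h) zero))) (succ zero)))))))))
  ~> refl Nat (succ (succ (succ (succ (succ (succ (succ ((λ (i : Nat) → succ (succ ((λ (ξ : elimNat (λ (h : Nat) → Type₀) Nat (λ (δ : Nat) → λ (z : Type₀) → z) zero) → ξ) zero))) (succ zero)))))))))
  ~> refl Nat (succ (succ (succ (succ (succ (succ (succ (succ (succ ((λ (i : elimNat (λ (ξ : Nat) → Type₀) Nat (λ (h : Nat) → λ (δ : Type₀) → δ) zero) → i) zero))))))))))
  ~> refl Nat (succ (succ (succ (succ (succ (succ (succ (succ (succ zero)))))))))
inferred type:
  Eq Nat (succ (succ (succ (succ (succ (succ (succ (succ (succ zero))))))))) (succ (succ (succ (succ (succ (succ (succ (succ (succ zero)))))))))


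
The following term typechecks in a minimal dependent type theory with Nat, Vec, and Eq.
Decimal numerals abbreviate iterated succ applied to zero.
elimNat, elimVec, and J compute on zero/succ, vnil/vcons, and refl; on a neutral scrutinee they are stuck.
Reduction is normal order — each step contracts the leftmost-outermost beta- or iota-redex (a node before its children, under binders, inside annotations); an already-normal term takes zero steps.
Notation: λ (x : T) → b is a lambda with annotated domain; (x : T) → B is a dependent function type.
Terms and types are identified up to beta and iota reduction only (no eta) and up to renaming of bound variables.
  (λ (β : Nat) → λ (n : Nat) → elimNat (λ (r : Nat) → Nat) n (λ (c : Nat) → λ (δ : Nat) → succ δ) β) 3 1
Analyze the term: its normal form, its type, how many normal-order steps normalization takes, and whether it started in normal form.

reduced normal form:
  4
inferred type:
  Nat
normal-order step count: 12
term was already normal: no
first contracted redex: a beta-redex


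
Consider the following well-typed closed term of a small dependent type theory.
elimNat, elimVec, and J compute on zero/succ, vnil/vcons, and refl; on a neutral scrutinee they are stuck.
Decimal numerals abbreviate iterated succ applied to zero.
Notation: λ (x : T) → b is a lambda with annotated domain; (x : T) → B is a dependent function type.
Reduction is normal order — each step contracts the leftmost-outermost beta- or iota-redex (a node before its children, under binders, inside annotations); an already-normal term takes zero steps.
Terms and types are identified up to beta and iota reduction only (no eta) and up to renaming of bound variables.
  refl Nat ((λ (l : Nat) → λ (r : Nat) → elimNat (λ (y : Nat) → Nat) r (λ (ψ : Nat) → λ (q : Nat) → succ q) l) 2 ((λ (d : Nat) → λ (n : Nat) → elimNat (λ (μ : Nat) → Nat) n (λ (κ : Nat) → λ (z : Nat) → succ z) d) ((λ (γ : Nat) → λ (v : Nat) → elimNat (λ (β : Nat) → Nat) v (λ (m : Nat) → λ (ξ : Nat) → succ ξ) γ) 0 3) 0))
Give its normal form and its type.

reduced normal form:
  refl Nat 5
inferred type:
  Eq Nat 5 5


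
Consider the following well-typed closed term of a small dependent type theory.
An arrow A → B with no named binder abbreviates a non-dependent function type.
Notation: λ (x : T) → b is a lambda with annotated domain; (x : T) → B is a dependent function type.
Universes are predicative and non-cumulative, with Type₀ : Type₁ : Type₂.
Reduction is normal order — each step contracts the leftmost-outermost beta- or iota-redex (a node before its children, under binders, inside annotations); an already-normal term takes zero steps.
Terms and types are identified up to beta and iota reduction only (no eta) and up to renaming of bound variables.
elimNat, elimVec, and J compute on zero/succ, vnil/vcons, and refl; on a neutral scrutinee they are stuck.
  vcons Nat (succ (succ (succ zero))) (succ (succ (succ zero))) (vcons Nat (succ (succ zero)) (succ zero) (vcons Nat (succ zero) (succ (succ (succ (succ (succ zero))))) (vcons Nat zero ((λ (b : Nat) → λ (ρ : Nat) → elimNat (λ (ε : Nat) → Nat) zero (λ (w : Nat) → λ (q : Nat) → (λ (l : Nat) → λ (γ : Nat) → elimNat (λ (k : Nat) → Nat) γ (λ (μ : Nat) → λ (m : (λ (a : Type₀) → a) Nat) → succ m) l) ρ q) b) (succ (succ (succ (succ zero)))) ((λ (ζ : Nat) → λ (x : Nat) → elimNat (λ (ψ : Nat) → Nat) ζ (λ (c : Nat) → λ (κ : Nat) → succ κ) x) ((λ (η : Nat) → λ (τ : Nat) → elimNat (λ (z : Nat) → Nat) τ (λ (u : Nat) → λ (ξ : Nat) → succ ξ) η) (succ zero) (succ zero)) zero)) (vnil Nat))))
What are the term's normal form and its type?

resulting normal form:
  vcons Nat (succ (succ (succ zero))) (succ (succ (succ zero))) (vcons Nat (succ (succ zero)) (succ zero) (vcons Nat (succ zero) (succ (succ (succ (succ (succ zero))))) (vcons Nat zero (succ (succ (succ (succ (succ (succ (succ (succ zero)))))))) (vnil Nat))))
type:
  Vec Nat (succ (succ (succ (succ zero))))
observation: 91 normal-order steps normalize the term, beginning with a beta-redex.


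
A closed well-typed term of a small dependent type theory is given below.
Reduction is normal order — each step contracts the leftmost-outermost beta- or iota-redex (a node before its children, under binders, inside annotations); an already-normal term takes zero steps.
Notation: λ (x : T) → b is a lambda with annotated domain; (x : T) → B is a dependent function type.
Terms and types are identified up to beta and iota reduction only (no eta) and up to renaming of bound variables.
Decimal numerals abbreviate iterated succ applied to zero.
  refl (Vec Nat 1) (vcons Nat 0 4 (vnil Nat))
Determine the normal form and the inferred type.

normal form:
  refl (Vec Nat 1) (vcons Nat 0 4 (vnil Nat))
inferred type:
  Eq (Vec Nat 1) (vcons Nat 0 4 (vnil Nat)) (vcons Nat 0 4 (vnil Nat))
observation: the term is already in normal form.


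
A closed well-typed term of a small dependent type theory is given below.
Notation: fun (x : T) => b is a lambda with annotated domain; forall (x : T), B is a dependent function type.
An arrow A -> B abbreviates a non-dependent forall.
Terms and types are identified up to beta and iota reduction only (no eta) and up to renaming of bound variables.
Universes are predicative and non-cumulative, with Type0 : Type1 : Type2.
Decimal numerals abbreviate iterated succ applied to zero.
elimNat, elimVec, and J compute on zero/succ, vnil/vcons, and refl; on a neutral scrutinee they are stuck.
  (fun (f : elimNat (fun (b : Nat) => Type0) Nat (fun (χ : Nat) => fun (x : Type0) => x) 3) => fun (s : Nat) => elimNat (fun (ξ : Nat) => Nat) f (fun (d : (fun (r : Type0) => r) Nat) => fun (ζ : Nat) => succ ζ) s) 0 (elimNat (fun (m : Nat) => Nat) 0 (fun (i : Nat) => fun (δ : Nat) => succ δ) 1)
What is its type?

inferred type:
  Nat


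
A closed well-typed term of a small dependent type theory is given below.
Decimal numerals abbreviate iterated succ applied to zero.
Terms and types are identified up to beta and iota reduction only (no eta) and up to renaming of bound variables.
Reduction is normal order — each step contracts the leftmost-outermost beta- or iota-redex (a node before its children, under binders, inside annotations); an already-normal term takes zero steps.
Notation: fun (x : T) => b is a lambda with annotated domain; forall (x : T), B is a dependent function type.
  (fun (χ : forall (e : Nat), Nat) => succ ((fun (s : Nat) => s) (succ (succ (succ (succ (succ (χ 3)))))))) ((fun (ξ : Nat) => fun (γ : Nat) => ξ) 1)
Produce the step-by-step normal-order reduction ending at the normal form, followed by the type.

normal-order reduction sequence:
  (fun (χ : forall (e : Nat), Nat) => succ ((fun (s : Nat) => s) (succ (succ (succ (succ (succ (χ 3)))))))) ((fun (ξ : Nat) => fun (γ : Nat) => ξ) 1)
  ~> succ ((fun (χ : Nat) => χ) (succ (succ (succ (succ (succ ((fun (e : Nat) => fun (s : Nat) => e) 1 3)))))))
  ~> succ (succ (succ (succ (succ (succ ((fun (χ : Nat) => fun (e : Nat) => χ) 1 3))))))
  ~> succ (succ (succ (succ (succ (succ ((fun (χ : Nat) => 1) 3))))))
  ~> 7
type:
  Nat


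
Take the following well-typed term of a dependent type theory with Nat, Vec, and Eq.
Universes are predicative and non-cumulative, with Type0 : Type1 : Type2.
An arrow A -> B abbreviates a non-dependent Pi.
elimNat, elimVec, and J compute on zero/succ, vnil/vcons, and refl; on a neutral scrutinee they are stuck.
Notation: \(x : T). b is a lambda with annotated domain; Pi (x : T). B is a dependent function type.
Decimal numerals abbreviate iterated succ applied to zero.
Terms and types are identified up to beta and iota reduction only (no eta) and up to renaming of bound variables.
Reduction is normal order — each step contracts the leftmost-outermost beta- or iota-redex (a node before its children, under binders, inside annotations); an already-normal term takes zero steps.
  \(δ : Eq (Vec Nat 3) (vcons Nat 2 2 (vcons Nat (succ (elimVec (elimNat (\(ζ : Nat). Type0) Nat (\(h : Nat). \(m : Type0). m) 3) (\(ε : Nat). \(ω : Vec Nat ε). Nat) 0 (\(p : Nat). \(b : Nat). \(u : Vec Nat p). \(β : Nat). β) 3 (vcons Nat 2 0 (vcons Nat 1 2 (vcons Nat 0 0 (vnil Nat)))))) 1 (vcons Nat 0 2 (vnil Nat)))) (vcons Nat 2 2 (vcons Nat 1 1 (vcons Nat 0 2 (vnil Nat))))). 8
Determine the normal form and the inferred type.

normal form:
  \(δ : Eq (Vec Nat 3) (vcons Nat 2 2 (vcons Nat 1 1 (vcons Nat 0 2 (vnil Nat)))) (vcons Nat 2 2 (vcons Nat 1 1 (vcons Nat 0 2 (vnil Nat))))). 8
inferred type:
  Eq (Vec Nat 3) (vcons Nat 2 2 (vcons Nat 1 1 (vcons Nat 0 2 (vnil Nat)))) (vcons Nat 2 2 (vcons Nat 1 1 (vcons Nat 0 2 (vnil Nat)))) -> Nat
observation: the term reaches its normal form after 16 normal-order steps.


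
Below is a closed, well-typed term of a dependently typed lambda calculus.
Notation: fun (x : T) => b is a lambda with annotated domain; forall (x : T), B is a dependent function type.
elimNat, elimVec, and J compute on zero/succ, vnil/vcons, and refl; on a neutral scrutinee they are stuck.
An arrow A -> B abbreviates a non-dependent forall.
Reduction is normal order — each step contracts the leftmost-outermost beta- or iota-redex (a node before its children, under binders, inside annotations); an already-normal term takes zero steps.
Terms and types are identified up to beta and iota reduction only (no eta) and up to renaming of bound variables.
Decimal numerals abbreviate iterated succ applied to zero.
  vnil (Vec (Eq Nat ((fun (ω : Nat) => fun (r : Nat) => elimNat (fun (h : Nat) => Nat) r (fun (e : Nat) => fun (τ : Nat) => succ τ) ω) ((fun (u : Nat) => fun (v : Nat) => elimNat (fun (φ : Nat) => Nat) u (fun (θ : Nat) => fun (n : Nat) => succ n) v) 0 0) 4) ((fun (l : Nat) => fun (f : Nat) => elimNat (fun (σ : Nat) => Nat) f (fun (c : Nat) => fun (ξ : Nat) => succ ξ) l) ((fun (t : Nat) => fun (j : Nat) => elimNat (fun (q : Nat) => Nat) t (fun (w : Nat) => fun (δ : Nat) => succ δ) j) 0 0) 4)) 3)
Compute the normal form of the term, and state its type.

reduced normal form:
  vnil (Vec (Eq Nat 4 4) 3)
the term's type:
  Vec (Vec (Eq Nat 4 4) 3) 0
observation: normalization takes exactly 12 steps under the normal-order strategy.


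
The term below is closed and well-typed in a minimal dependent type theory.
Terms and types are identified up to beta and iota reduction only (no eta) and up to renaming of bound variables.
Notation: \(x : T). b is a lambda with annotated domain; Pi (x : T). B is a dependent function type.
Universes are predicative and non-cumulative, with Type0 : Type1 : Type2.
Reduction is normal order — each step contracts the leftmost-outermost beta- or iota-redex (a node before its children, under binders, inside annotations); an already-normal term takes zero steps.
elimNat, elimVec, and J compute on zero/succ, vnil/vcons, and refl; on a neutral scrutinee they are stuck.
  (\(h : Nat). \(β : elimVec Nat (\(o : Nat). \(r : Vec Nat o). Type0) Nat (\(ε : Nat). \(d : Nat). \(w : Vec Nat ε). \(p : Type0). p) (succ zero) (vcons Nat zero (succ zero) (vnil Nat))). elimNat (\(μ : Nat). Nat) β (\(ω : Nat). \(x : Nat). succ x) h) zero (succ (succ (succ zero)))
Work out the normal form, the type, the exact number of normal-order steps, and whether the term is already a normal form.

resulting normal form:
  succ (succ (succ zero))
the term's type:
  Nat
steps to reach normal form (normal order): 3
started in normal form: no
first redex: a beta-redex


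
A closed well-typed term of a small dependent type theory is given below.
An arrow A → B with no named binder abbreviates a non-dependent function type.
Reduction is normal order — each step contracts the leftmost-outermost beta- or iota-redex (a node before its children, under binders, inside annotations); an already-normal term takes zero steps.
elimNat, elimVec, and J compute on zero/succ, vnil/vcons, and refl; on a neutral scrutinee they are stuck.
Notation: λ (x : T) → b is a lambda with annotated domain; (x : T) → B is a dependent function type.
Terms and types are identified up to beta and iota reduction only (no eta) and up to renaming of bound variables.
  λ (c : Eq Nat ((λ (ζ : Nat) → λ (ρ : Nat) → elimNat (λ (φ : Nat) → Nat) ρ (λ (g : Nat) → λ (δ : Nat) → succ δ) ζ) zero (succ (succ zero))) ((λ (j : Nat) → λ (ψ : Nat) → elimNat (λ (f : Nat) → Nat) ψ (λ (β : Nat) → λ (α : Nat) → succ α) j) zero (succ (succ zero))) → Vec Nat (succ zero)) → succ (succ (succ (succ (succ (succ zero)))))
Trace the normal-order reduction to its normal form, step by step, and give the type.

normal-order reduction sequence:
  λ (c : Eq Nat ((λ (ζ : Nat) → λ (ρ : Nat) → elimNat (λ (φ : Nat) → Nat) ρ (λ (g : Nat) → λ (δ : Nat) → succ δ) ζ) zero (succ (succ zero))) ((λ (j : Nat) → λ (ψ : Nat) → elimNat (λ (f : Nat) → Nat) ψ (λ (β : Nat) → λ (α : Nat) → succ α) j) zero (succ (succ zero))) → Vec Nat (succ zero)) → succ (succ (succ (succ (succ (succ zero)))))
  ~> λ (c : Eq Nat ((λ (ζ : Nat) → elimNat (λ (ρ : Nat) → Nat) ζ (λ (φ : Nat) → λ (g : Nat) → succ g) zero) (succ (succ zero))) ((λ (δ : Nat) → λ (j : Nat) → elimNat (λ (ψ : Nat) → Nat) j (λ (f : Nat) → λ (β : Nat) → succ β) δ) zero (succ (succ zero))) → Vec Nat (succ zero)) → succ (succ (succ (succ (succ (succ zero)))))
  ~> λ (c : Eq Nat (elimNat (λ (ζ : Nat) → Nat) (succ (succ zero)) (λ (ρ : Nat) → λ (φ : Nat) → succ φ) zero) ((λ (g : Nat) → λ (δ : Nat) → elimNat (λ (j : Nat) → Nat) δ (λ (ψ : Nat) → λ (f : Nat) → succ f) g) zero (succ (succ zero))) → Vec Nat (succ zero)) → succ (succ (succ (succ (succ (succ zero)))))
  ~> λ (c : Eq Nat (succ (succ zero)) ((λ (ζ : Nat) → λ (ρ : Nat) → elimNat (λ (φ : Nat) → Nat) ρ (λ (g : Nat) → λ (δ : Nat) → succ δ) ζ) zero (succ (succ zero))) → Vec Nat (succ zero)) → succ (succ (succ (succ (succ (succ zero)))))
  ~> λ (c : Eq Nat (succ (succ zero)) ((λ (ζ : Nat) → elimNat (λ (ρ : Nat) → Nat) ζ (λ (φ : Nat) → λ (g : Nat) → succ g) zero) (succ (succ zero))) → Vec Nat (succ zero)) → succ (succ (succ (succ (succ (succ zero)))))
  ~> λ (c : Eq Nat (succ (succ zero)) (elimNat (λ (ζ : Nat) → Nat) (succ (succ zero)) (λ (ρ : Nat) → λ (φ : Nat) → succ φ) zero) → Vec Nat (succ zero)) → succ (succ (succ (succ (succ (succ zero)))))
  ~> λ (c : Eq Nat (succ (succ zero)) (succ (succ zero)) → Vec Nat (succ zero)) → succ (succ (succ (succ (succ (succ zero)))))
the term's type:
  (Eq Nat (succ (succ zero)) (succ (succ zero)) → Vec Nat (succ zero)) → Nat


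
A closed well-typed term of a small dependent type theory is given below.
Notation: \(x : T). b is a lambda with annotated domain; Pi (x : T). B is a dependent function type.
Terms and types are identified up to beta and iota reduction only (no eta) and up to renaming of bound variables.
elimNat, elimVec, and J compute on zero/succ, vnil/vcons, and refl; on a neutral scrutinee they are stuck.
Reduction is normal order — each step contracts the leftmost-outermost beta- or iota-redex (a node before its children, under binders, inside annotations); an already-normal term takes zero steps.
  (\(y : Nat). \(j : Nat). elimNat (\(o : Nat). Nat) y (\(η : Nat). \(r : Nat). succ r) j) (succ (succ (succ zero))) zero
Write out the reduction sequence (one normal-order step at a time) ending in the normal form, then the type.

normal-order reduction:
  (\(y : Nat). \(j : Nat). elimNat (\(o : Nat). Nat) y (\(η : Nat). \(r : Nat). succ r) j) (succ (succ (succ zero))) zero
  ~> (\(y : Nat). elimNat (\(j : Nat). Nat) (succ (succ (succ zero))) (\(o : Nat). \(η : Nat). succ η) y) zero
  ~> elimNat (\(y : Nat). Nat) (succ (succ (succ zero))) (\(j : Nat). \(o : Nat). succ o) zero
  ~> succ (succ (succ zero))
inferred type:
  Nat


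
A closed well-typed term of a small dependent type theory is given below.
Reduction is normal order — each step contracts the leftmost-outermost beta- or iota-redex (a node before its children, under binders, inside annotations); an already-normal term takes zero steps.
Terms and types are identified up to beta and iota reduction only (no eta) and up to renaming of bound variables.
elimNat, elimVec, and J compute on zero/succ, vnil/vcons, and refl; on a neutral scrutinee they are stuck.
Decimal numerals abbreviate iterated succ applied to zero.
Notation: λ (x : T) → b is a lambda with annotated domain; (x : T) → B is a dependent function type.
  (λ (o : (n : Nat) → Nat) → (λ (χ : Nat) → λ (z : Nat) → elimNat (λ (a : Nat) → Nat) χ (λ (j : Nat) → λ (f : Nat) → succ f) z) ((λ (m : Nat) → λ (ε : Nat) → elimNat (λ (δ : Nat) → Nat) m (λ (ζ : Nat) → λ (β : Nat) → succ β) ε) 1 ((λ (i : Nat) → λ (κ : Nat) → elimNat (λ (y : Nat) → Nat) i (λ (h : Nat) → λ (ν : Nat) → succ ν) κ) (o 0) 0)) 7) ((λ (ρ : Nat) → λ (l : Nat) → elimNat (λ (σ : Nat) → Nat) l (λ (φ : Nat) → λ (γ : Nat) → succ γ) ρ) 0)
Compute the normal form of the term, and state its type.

reduced normal form:
  8
inferred type:
  Nat


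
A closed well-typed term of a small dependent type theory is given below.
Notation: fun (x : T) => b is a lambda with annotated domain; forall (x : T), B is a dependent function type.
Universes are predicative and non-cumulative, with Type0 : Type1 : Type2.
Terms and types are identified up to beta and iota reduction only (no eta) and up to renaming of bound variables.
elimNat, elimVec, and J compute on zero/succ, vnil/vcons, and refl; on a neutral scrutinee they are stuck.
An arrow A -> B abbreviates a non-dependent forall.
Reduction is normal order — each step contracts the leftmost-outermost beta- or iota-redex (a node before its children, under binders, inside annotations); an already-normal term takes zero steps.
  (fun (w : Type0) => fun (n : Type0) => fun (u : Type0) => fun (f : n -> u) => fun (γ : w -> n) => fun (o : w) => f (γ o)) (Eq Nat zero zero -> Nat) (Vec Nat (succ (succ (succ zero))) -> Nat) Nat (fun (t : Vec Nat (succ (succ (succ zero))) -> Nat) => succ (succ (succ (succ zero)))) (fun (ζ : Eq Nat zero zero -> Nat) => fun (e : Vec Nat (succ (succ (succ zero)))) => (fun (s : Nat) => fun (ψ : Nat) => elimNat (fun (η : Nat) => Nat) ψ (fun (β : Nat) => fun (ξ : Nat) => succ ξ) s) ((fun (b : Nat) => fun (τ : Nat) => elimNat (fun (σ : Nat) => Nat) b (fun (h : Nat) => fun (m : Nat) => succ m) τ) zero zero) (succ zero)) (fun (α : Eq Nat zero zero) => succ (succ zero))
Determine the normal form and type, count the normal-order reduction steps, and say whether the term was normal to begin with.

reduced normal form:
  succ (succ (succ (succ zero)))
inferred type:
  Nat
normal-order step count: 7
started in normal form: no
first contracted redex: a beta-redex


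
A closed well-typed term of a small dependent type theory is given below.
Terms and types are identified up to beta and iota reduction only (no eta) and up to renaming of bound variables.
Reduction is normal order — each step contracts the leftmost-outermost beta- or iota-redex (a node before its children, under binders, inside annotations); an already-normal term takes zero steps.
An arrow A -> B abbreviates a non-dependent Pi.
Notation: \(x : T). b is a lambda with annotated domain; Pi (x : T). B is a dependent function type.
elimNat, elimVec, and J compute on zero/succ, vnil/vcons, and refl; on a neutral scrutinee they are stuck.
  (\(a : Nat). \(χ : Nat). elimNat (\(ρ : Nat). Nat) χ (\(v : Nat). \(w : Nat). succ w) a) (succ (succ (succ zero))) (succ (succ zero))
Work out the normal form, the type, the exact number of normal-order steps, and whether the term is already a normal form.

resulting normal form:
  succ (succ (succ (succ (succ zero))))
inferred type:
  Nat
normal-order step count: 12
term was already normal: no
first redex: a beta-redex


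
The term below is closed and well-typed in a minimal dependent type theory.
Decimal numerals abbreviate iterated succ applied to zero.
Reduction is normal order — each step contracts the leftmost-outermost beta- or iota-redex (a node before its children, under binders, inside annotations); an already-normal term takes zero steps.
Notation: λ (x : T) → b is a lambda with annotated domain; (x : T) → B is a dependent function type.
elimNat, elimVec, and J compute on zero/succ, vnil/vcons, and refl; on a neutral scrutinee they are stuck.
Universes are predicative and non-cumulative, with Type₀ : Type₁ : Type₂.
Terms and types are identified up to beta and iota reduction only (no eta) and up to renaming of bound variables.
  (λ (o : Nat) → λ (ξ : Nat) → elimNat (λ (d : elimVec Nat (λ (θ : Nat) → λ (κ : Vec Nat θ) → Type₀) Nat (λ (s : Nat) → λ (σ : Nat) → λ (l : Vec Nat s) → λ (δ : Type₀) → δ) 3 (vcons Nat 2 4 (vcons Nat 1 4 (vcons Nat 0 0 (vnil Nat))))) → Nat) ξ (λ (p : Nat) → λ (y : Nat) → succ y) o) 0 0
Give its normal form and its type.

reduced normal form:
  0
inferred type:
  Nat
observation: reduction starts at a beta-redex, and 3 normal-order steps reach the normal form.


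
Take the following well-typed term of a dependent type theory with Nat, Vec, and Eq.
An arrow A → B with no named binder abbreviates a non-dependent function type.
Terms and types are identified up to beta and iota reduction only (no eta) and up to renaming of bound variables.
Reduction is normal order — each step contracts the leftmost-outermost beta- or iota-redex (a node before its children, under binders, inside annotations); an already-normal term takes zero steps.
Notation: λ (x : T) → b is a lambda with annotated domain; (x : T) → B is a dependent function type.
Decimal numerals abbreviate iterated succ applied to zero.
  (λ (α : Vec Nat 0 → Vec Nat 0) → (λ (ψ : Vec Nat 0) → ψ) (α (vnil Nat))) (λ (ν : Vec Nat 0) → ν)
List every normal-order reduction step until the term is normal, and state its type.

normal-order reduction:
  (λ (α : Vec Nat 0 → Vec Nat 0) → (λ (ψ : Vec Nat 0) → ψ) (α (vnil Nat))) (λ (ν : Vec Nat 0) → ν)
  ~> (λ (α : Vec Nat 0) → α) ((λ (ψ : Vec Nat 0) → ψ) (vnil Nat))
  ~> (λ (α : Vec Nat 0) → α) (vnil Nat)
  ~> vnil Nat
the term's type:
  Vec Nat 0


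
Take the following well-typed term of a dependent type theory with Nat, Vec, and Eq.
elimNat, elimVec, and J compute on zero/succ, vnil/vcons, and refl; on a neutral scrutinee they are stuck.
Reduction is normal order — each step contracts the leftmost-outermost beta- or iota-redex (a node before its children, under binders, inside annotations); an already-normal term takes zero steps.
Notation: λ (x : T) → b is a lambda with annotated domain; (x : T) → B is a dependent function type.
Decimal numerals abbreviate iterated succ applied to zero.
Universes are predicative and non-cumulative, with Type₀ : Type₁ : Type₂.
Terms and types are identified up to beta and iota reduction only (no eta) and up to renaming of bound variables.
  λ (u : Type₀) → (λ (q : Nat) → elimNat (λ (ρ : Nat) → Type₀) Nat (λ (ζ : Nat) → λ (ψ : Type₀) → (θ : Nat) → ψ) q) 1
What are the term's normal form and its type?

normal form:
  λ (u : Type₀) → (q : Nat) → Nat
the term's type:
  (u : Type₀) → Type₀
observation: normalization takes exactly 5 steps under the normal-order strategy.


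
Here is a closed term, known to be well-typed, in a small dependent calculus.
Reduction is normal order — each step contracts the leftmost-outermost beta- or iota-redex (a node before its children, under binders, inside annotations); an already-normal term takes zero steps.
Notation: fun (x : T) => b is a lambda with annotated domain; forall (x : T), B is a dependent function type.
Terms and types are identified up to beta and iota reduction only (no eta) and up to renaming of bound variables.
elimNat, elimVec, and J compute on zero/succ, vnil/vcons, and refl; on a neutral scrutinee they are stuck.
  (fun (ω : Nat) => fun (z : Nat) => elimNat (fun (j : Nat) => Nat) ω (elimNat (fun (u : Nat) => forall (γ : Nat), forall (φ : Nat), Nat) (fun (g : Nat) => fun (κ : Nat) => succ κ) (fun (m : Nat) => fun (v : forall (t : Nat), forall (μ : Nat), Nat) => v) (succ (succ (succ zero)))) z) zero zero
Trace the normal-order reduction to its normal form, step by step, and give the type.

normal-order reduction:
  (fun (ω : Nat) => fun (z : Nat) => elimNat (fun (j : Nat) => Nat) ω (elimNat (fun (u : Nat) => forall (γ : Nat), forall (φ : Nat), Nat) (fun (g : Nat) => fun (κ : Nat) => succ κ) (fun (m : Nat) => fun (v : forall (t : Nat), forall (μ : Nat), Nat) => v) (succ (succ (succ zero)))) z) zero zero
  ~> (fun (ω : Nat) => elimNat (fun (z : Nat) => Nat) zero (elimNat (fun (j : Nat) => forall (u : Nat), forall (γ : Nat), Nat) (fun (φ : Nat) => fun (g : Nat) => succ g) (fun (κ : Nat) => fun (m : forall (v : Nat), forall (t : Nat), Nat) => m) (succ (succ (succ zero)))) ω) zero
  ~> elimNat (fun (ω : Nat) => Nat) zero (elimNat (fun (z : Nat) => forall (j : Nat), forall (u : Nat), Nat) (fun (γ : Nat) => fun (φ : Nat) => succ φ) (fun (g : Nat) => fun (κ : forall (m : Nat), forall (v : Nat), Nat) => κ) (succ (succ (succ zero)))) zero
  ~> zero
inferred type:
  Nat


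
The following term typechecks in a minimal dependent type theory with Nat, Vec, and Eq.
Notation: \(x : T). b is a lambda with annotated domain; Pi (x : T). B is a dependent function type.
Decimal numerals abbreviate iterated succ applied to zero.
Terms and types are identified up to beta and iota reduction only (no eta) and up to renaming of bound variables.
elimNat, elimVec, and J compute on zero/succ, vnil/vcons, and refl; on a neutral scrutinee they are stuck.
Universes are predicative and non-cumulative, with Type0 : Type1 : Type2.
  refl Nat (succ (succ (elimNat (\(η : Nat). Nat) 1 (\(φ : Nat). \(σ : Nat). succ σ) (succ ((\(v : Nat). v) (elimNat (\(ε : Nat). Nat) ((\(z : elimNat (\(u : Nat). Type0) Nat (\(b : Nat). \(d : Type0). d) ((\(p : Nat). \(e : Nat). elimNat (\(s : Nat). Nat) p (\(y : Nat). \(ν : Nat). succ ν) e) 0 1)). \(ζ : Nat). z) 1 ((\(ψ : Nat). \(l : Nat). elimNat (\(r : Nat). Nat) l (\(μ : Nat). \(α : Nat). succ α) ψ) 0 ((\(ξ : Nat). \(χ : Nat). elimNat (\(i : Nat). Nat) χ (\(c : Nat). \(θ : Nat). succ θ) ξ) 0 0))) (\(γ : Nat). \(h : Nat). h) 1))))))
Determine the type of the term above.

inferred type:
  Eq Nat 5 5


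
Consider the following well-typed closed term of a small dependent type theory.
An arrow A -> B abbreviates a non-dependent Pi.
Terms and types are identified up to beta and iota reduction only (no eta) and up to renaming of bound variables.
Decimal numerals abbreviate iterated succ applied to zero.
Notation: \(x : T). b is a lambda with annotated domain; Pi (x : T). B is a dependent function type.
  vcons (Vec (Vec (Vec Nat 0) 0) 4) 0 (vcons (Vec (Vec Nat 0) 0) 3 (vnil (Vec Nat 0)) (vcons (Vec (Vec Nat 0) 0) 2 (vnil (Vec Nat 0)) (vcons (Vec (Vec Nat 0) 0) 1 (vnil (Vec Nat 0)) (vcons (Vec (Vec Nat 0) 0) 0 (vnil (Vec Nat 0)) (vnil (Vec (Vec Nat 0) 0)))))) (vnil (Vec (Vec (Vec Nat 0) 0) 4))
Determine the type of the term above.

the term's type:
  Vec (Vec (Vec (Vec Nat 0) 0) 4) 1


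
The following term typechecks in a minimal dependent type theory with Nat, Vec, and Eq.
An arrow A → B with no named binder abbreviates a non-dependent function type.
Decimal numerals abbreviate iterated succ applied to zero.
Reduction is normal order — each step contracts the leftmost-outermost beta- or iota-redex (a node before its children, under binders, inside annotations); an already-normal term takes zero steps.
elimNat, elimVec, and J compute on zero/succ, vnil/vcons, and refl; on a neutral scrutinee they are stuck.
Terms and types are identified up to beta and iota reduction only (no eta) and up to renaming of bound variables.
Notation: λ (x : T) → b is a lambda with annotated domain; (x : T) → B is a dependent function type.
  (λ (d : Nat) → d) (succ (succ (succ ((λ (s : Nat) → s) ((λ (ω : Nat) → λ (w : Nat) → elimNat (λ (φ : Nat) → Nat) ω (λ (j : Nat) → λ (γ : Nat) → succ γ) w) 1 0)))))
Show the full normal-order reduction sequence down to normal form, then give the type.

reduction (normal order):
  (λ (d : Nat) → d) (succ (succ (succ ((λ (s : Nat) → s) ((λ (ω : Nat) → λ (w : Nat) → elimNat (λ (φ : Nat) → Nat) ω (λ (j : Nat) → λ (γ : Nat) → succ γ) w) 1 0)))))
  ~> succ (succ (succ ((λ (d : Nat) → d) ((λ (s : Nat) → λ (ω : Nat) → elimNat (λ (w : Nat) → Nat) s (λ (φ : Nat) → λ (j : Nat) → succ j) ω) 1 0))))
  ~> succ (succ (succ ((λ (d : Nat) → λ (s : Nat) → elimNat (λ (ω : Nat) → Nat) d (λ (w : Nat) → λ (φ : Nat) → succ φ) s) 1 0)))
  ~> succ (succ (succ ((λ (d : Nat) → elimNat (λ (s : Nat) → Nat) 1 (λ (ω : Nat) → λ (w : Nat) → succ w) d) 0)))
  ~> succ (succ (succ (elimNat (λ (d : Nat) → Nat) 1 (λ (s : Nat) → λ (ω : Nat) → succ ω) 0)))
  ~> 4
the term's type:
  Nat


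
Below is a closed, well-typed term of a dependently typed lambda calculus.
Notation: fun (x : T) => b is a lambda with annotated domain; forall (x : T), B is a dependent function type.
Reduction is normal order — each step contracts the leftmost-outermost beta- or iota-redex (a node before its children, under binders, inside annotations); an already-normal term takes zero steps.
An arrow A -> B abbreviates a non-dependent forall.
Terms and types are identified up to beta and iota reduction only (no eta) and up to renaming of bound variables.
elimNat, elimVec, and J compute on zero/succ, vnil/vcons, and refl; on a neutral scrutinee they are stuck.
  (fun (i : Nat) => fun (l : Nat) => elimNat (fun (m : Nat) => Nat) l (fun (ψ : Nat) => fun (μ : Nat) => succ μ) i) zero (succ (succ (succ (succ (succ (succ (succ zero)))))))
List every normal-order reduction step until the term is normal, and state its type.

normal-order reduction:
  (fun (i : Nat) => fun (l : Nat) => elimNat (fun (m : Nat) => Nat) l (fun (ψ : Nat) => fun (μ : Nat) => succ μ) i) zero (succ (succ (succ (succ (succ (succ (succ zero)))))))
  ~> (fun (i : Nat) => elimNat (fun (l : Nat) => Nat) i (fun (m : Nat) => fun (ψ : Nat) => succ ψ) zero) (succ (succ (succ (succ (succ (succ (succ zero)))))))
  ~> elimNat (fun (i : Nat) => Nat) (succ (succ (succ (succ (succ (succ (succ zero))))))) (fun (l : Nat) => fun (m : Nat) => succ m) zero
  ~> succ (succ (succ (succ (succ (succ (succ zero))))))
the term's type:
  Nat


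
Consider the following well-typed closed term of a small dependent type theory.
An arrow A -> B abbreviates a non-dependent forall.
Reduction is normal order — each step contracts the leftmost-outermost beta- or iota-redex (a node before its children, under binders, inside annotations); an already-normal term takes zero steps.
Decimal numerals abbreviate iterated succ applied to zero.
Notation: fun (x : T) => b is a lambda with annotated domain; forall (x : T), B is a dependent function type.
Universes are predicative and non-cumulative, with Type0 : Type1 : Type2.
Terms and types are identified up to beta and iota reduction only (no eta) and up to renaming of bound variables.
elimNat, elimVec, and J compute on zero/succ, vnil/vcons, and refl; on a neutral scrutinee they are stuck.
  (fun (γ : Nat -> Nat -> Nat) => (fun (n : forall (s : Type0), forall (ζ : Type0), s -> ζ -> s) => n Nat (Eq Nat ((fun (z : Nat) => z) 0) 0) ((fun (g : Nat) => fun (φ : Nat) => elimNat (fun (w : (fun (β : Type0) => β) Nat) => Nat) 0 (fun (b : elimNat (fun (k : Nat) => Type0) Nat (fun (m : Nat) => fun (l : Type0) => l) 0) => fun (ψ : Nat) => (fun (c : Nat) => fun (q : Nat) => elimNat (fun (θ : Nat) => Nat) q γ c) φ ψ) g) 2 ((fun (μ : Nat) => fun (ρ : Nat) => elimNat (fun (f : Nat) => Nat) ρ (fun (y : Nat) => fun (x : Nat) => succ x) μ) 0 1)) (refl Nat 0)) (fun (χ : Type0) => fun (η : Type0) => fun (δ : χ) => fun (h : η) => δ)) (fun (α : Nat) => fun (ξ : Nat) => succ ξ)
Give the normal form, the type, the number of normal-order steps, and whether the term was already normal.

resulting normal form:
  2
inferred type:
  Nat
normal-order step count: 33
already normal: no
first redex: a beta-redex


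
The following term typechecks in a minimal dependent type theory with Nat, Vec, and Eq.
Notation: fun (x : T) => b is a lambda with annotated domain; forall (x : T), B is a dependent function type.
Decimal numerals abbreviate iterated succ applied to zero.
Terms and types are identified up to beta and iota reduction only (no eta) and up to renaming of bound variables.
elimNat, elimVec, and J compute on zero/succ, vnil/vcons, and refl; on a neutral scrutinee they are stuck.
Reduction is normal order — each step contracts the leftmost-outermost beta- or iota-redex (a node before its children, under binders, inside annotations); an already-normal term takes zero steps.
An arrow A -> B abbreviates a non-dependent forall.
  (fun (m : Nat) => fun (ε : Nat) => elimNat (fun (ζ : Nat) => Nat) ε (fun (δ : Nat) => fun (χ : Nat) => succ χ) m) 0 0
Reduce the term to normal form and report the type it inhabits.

reduced normal form:
  0
inferred type:
  Nat
observation: the term reaches its normal form after 3 normal-order steps.


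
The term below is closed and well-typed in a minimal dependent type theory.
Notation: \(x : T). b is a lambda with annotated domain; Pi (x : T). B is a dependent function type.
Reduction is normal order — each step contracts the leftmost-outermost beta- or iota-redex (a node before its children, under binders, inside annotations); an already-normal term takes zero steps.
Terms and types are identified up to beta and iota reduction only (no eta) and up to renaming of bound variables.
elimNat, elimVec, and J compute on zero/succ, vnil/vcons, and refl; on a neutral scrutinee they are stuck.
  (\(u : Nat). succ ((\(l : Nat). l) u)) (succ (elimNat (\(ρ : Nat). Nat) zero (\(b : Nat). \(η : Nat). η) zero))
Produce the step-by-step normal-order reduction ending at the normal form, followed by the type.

reduction (normal order):
  (\(u : Nat). succ ((\(l : Nat). l) u)) (succ (elimNat (\(ρ : Nat). Nat) zero (\(b : Nat). \(η : Nat). η) zero))
  ~> succ ((\(u : Nat). u) (succ (elimNat (\(l : Nat). Nat) zero (\(ρ : Nat). \(b : Nat). b) zero)))
  ~> succ (succ (elimNat (\(u : Nat). Nat) zero (\(l : Nat). \(ρ : Nat). ρ) zero))
  ~> succ (succ zero)
the term's type:
  Nat


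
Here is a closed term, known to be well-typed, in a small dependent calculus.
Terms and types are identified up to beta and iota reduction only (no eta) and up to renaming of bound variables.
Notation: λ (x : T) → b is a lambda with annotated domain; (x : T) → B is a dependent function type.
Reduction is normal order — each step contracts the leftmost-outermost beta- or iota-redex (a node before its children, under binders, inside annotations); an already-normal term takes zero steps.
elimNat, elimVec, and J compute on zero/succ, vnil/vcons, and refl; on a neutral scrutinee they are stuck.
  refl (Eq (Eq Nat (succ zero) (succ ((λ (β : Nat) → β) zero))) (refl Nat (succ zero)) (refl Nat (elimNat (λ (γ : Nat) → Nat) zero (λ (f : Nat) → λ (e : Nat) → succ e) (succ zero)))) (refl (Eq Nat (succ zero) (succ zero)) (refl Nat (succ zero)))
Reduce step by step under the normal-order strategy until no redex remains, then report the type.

reduction (normal order):
  refl (Eq (Eq Nat (succ zero) (succ ((λ (β : Nat) → β) zero))) (refl Nat (succ zero)) (refl Nat (elimNat (λ (γ : Nat) → Nat) zero (λ (f : Nat) → λ (e : Nat) → succ e) (succ zero)))) (refl (Eq Nat (succ zero) (succ zero)) (refl Nat (succ zero)))
  ~> refl (Eq (Eq Nat (succ zero) (succ zero)) (refl Nat (succ zero)) (refl Nat (elimNat (λ (β : Nat) → Nat) zero (λ (γ : Nat) → λ (f : Nat) → succ f) (succ zero)))) (refl (Eq Nat (succ zero) (succ zero)) (refl Nat (succ zero)))
  ~> refl (Eq (Eq Nat (succ zero) (succ zero)) (refl Nat (succ zero)) (refl Nat ((λ (β : Nat) → λ (γ : Nat) → succ γ) zero (elimNat (λ (f : Nat) → Nat) zero (λ (e : Nat) → λ (n : Nat) → succ n) zero)))) (refl (Eq Nat (succ zero) (succ zero)) (refl Nat (succ zero)))
  ~> refl (Eq (Eq Nat (succ zero) (succ zero)) (refl Nat (succ zero)) (refl Nat ((λ (β : Nat) → succ β) (elimNat (λ (γ : Nat) → Nat) zero (λ (f : Nat) → λ (e : Nat) → succ e) zero)))) (refl (Eq Nat (succ zero) (succ zero)) (refl Nat (succ zero)))
  ~> refl (Eq (Eq Nat (succ zero) (succ zero)) (refl Nat (succ zero)) (refl Nat (succ (elimNat (λ (β : Nat) → Nat) zero (λ (γ : Nat) → λ (f : Nat) → succ f) zero)))) (refl (Eq Nat (succ zero) (succ zero)) (refl Nat (succ zero)))
  ~> refl (Eq (Eq Nat (succ zero) (succ zero)) (refl Nat (succ zero)) (refl Nat (succ zero))) (refl (Eq Nat (succ zero) (succ zero)) (refl Nat (succ zero)))
inferred type:
  Eq (Eq (Eq Nat (succ zero) (succ zero)) (refl Nat (succ zero)) (refl Nat (succ zero))) (refl (Eq Nat (succ zero) (succ zero)) (refl Nat (succ zero))) (refl (Eq Nat (succ zero) (succ zero)) (refl Nat (succ zero)))
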